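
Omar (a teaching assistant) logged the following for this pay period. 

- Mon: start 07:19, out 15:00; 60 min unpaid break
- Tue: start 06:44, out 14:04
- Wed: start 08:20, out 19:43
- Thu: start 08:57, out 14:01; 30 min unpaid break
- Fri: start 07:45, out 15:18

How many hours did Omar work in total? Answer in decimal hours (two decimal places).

Mon: 07:19–15:00 = 7 h 41 min; less 60 min break → 6 h 41 min
Tue: 06:44–14:04 = 7 h 20 min
Wed: 08:20–19:43 = 11 h 23 min
Thu: 08:57–14:01 = 5 h 4 min; less 30 min break → 4 h 34 min
Fri: 07:45–15:18 = 7 h 33 min
Total: 6 h 41 min + 7 h 20 min + 11 h 23 min + 4 h 34 min + 7 h 33 min = 37 h 31 min.

37.52 hours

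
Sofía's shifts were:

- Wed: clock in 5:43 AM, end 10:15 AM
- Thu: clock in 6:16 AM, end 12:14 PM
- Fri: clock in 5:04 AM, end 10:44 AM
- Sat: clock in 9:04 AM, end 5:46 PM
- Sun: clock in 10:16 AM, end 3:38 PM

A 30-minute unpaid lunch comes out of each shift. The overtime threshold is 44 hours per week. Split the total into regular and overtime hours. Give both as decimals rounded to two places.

Regular 27.73 hours, overtime 0.00 hours

Wed: 5:43 AM–10:15 AM = 4 h 32 min; less 30 min break → 4 h 2 min
Thu: 6:16 AM–12:14 PM = 5 h 58 min; less 30 min break → 5 h 28 min
Fri: 5:04 AM–10:44 AM = 5 h 40 min; less 30 min break → 5 h 10 min
Sat: 9:04 AM–5:46 PM = 8 h 42 min; less 30 min break → 8 h 12 min
Sun: 10:16 AM–3:38 PM = 5 h 22 min; less 30 min break → 4 h 52 min
Total worked: 27 h 44 min = 27.73 h.
Threshold 44 h → overtime 0 h 0 min, regular 27 h 44 min.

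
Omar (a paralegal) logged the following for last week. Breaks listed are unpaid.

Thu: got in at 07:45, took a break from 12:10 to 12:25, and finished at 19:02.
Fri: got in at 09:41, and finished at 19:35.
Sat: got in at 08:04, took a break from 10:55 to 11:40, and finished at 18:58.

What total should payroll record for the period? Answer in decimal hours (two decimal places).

Thu: 07:45–19:02 = 11 h 17 min; less 15 min break → 11 h 2 min
Fri: 09:41–19:35 = 9 h 54 min
Sat: 08:04–18:58 = 10 h 54 min; less 45 min break → 10 h 9 min
Total: 11 h 2 min + 9 h 54 min + 10 h 9 min = 31 h 5 min.

31.08 hours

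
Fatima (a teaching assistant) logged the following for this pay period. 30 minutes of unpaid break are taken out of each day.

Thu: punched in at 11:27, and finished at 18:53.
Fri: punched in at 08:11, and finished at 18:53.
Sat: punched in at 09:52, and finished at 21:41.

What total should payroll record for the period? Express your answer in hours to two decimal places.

28.45 hours

Thu: 11:27–18:53 = 7 h 26 min; less 30 min break → 6 h 56 min
Fri: 08:11–18:53 = 10 h 42 min; less 30 min break → 10 h 12 min
Sat: 09:52–21:41 = 11 h 49 min; less 30 min break → 11 h 19 min
Total: 6 h 56 min + 10 h 12 min + 11 h 19 min = 28 h 27 min.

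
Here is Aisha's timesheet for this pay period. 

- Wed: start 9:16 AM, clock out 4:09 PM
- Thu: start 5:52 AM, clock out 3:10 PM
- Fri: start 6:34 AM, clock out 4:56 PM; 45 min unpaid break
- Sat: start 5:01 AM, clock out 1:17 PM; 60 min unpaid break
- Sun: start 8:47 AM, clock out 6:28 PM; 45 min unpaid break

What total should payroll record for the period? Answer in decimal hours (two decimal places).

Wed: 9:16 AM–4:09 PM = 6 h 53 min
Thu: 5:52 AM–3:10 PM = 9 h 18 min
Fri: 6:34 AM–4:56 PM = 10 h 22 min; less 45 min break → 9 h 37 min
Sat: 5:01 AM–1:17 PM = 8 h 16 min; less 60 min break → 7 h 16 min
Sun: 8:47 AM–6:28 PM = 9 h 41 min; less 45 min break → 8 h 56 min
Total: 6 h 53 min + 9 h 18 min + 9 h 37 min + 7 h 16 min + 8 h 56 min = 42 h 0 min.

42.00 hours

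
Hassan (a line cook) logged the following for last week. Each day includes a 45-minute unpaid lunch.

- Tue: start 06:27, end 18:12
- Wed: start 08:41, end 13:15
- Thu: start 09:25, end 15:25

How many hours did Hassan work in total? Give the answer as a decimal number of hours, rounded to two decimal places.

20.07 hours

Tue: 06:27–18:12 = 11 h 45 min; less 45 min break → 11 h 0 min
Wed: 08:41–13:15 = 4 h 34 min; less 45 min break → 3 h 49 min
Thu: 09:25–15:25 = 6 h 0 min; less 45 min break → 5 h 15 min
Total: 11 h 0 min + 3 h 49 min + 5 h 15 min = 20 h 4 min.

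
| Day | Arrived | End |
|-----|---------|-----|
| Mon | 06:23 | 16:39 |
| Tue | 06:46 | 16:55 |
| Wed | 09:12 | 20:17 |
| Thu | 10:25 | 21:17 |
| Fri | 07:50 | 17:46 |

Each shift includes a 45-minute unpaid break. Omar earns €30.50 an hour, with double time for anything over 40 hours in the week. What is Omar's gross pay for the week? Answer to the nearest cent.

€1741.55

Mon: 06:23–16:39 = 10 h 16 min; less 45 min break → 9 h 31 min
Tue: 06:46–16:55 = 10 h 9 min; less 45 min break → 9 h 24 min
Wed: 09:12–20:17 = 11 h 5 min; less 45 min break → 10 h 20 min
Thu: 10:25–21:17 = 10 h 52 min; less 45 min break → 10 h 7 min
Fri: 07:50–17:46 = 9 h 56 min; less 45 min break → 9 h 11 min
Total worked: 48 h 33 min = 2913 min.
Regular 40 h 0 min = 2400 min at €30.50/h; overtime 8 h 33 min = 513 min at €61.00/h.
Pay = (2400 × €30.50 + 513 × €61.00) ÷ 60 = €1741.55.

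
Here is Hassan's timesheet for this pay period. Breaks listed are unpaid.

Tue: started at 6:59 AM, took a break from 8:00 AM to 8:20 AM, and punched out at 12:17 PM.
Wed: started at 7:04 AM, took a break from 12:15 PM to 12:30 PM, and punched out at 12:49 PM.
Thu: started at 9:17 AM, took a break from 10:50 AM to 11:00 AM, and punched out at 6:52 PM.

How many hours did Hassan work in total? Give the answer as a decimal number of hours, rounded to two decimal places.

Tue: 6:59 AM–12:17 PM = 5 h 18 min; less 20 min break → 4 h 58 min
Wed: 7:04 AM–12:49 PM = 5 h 45 min; less 15 min break → 5 h 30 min
Thu: 9:17 AM–6:52 PM = 9 h 35 min; less 10 min break → 9 h 25 min
Total: 4 h 58 min + 5 h 30 min + 9 h 25 min = 19 h 53 min.

19.88 hours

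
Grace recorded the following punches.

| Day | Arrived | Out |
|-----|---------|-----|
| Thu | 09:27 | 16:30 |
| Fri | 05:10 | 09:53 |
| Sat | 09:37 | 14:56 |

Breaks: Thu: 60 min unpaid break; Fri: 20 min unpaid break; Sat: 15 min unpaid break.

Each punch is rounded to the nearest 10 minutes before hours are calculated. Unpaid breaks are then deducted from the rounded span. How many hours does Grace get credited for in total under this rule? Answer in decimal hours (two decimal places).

Thu: in 09:27→09:30, out 16:30→16:30; 7 h 0 min − 60 min = 6 h 0 min
Fri: in 05:10→05:10, out 09:53→09:50; 4 h 40 min − 20 min = 4 h 20 min
Sat: in 09:37→09:40, out 14:56→15:00; 5 h 20 min − 15 min = 5 h 5 min
Total credited: 15 h 25 min.

15.42 hours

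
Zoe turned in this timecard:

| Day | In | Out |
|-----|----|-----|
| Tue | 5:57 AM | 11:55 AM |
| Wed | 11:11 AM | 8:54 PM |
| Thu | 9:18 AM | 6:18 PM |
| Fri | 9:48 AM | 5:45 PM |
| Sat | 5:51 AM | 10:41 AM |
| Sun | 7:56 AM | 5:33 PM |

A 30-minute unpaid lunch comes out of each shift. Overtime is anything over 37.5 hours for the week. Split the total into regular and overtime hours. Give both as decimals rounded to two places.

Tue: 5:57 AM–11:55 AM = 5 h 58 min; less 30 min break → 5 h 28 min
Wed: 11:11 AM–8:54 PM = 9 h 43 min; less 30 min break → 9 h 13 min
Thu: 9:18 AM–6:18 PM = 9 h 0 min; less 30 min break → 8 h 30 min
Fri: 9:48 AM–5:45 PM = 7 h 57 min; less 30 min break → 7 h 27 min
Sat: 5:51 AM–10:41 AM = 4 h 50 min; less 30 min break → 4 h 20 min
Sun: 7:56 AM–5:33 PM = 9 h 37 min; less 30 min break → 9 h 7 min
Total worked: 44 h 5 min = 44.08 h.
Threshold 37.5 h → overtime 6 h 35 min, regular 37 h 30 min.

Regular 37.50 hours, overtime 6.58 hours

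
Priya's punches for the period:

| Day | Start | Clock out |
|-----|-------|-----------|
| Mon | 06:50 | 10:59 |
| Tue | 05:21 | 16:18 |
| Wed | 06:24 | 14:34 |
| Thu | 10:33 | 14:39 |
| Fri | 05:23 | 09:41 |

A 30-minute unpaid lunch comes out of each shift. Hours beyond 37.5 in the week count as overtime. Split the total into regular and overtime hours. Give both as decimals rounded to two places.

Mon: 06:50–10:59 = 4 h 9 min; less 30 min break → 3 h 39 min
Tue: 05:21–16:18 = 10 h 57 min; less 30 min break → 10 h 27 min
Wed: 06:24–14:34 = 8 h 10 min; less 30 min break → 7 h 40 min
Thu: 10:33–14:39 = 4 h 6 min; less 30 min break → 3 h 36 min
Fri: 05:23–09:41 = 4 h 18 min; less 30 min break → 3 h 48 min
Total worked: 29 h 10 min = 29.17 h.
Threshold 37.5 h → overtime 0 h 0 min, regular 29 h 10 min.

Regular 29.17 hours, overtime 0.00 hours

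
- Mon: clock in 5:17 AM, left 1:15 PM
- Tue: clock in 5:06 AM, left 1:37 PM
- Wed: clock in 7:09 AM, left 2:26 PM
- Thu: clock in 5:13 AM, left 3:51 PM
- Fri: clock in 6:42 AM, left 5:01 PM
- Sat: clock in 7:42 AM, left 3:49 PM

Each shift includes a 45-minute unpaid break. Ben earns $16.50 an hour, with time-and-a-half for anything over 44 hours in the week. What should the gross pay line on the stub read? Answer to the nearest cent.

$833.25

Mon: 5:17 AM–1:15 PM = 7 h 58 min; less 45 min break → 7 h 13 min
Tue: 5:06 AM–1:37 PM = 8 h 31 min; less 45 min break → 7 h 46 min
Wed: 7:09 AM–2:26 PM = 7 h 17 min; less 45 min break → 6 h 32 min
Thu: 5:13 AM–3:51 PM = 10 h 38 min; less 45 min break → 9 h 53 min
Fri: 6:42 AM–5:01 PM = 10 h 19 min; less 45 min break → 9 h 34 min
Sat: 7:42 AM–3:49 PM = 8 h 7 min; less 45 min break → 7 h 22 min
Total worked: 48 h 20 min = 2900 min.
Regular 44 h 0 min = 2640 min at $16.50/h; overtime 4 h 20 min = 260 min at $24.75/h.
Pay = (2640 × $16.50 + 260 × $24.75) ÷ 60 = $833.25.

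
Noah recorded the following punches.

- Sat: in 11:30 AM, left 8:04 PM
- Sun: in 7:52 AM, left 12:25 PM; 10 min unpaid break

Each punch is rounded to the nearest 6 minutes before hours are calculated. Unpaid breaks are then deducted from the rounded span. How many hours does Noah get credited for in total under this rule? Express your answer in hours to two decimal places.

12.93 hours

Sat: in 11:30 AM→11:30 AM, out 8:04 PM→8:06 PM; 8 h 36 min
Sun: in 7:52 AM→7:54 AM, out 12:25 PM→12:24 PM; 4 h 30 min − 10 min = 4 h 20 min
Total credited: 12 h 56 min.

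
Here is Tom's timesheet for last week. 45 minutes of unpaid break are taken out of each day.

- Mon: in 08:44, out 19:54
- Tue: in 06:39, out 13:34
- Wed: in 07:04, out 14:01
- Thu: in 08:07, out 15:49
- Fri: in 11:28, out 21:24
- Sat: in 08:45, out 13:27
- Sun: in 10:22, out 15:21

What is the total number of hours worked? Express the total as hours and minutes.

Mon: 08:44–19:54 = 11 h 10 min; less 45 min break → 10 h 25 min
Tue: 06:39–13:34 = 6 h 55 min; less 45 min break → 6 h 10 min
Wed: 07:04–14:01 = 6 h 57 min; less 45 min break → 6 h 12 min
Thu: 08:07–15:49 = 7 h 42 min; less 45 min break → 6 h 57 min
Fri: 11:28–21:24 = 9 h 56 min; less 45 min break → 9 h 11 min
Sat: 08:45–13:27 = 4 h 42 min; less 45 min break → 3 h 57 min
Sun: 10:22–15:21 = 4 h 59 min; less 45 min break → 4 h 14 min
Total: 10 h 25 min + 6 h 10 min + 6 h 12 min + 6 h 57 min + 9 h 11 min + 3 h 57 min + 4 h 14 min = 47 h 6 min.

47 h 6 min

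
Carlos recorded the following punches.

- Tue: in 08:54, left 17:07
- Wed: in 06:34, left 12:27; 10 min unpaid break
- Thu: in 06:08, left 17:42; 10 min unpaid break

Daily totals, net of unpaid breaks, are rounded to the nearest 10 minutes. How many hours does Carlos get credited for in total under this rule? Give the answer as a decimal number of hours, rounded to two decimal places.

25.17 hours

Tue: 08:54–17:07 = 8 h 13 min → rounds to 8 h 10 min
Wed: 06:34–12:27 = 5 h 53 min − 10 min = 5 h 43 min → rounds to 5 h 40 min
Thu: 06:08–17:42 = 11 h 34 min − 10 min = 11 h 24 min → rounds to 11 h 20 min
Total credited: 25 h 10 min.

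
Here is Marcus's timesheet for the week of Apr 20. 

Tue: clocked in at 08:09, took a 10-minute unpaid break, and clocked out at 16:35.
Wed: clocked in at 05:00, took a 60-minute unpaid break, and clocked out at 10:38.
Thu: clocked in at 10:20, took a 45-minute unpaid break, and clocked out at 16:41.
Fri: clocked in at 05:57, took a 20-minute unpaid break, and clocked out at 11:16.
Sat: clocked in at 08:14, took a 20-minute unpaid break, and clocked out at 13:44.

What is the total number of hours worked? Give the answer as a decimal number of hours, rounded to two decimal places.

28.65 hours

Tue: 08:09–16:35 = 8 h 26 min; less 10 min break → 8 h 16 min
Wed: 05:00–10:38 = 5 h 38 min; less 60 min break → 4 h 38 min
Thu: 10:20–16:41 = 6 h 21 min; less 45 min break → 5 h 36 min
Fri: 05:57–11:16 = 5 h 19 min; less 20 min break → 4 h 59 min
Sat: 08:14–13:44 = 5 h 30 min; less 20 min break → 5 h 10 min
Total: 8 h 16 min + 4 h 38 min + 5 h 36 min + 4 h 59 min + 5 h 10 min = 28 h 39 min.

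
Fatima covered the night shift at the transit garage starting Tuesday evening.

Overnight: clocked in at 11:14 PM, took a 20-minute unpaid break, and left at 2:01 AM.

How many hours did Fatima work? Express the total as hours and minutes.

2 h 27 min

Overnight: 11:14 PM → midnight = 0 h 46 min; midnight → 2:01 AM = 2 h 1 min; span 2 h 47 min; less 20 min break → 2 h 27 min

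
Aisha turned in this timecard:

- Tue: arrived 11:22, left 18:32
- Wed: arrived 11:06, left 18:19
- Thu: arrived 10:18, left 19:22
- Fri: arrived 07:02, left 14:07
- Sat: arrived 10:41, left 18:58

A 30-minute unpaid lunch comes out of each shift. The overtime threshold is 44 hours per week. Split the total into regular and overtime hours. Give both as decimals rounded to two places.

Tue: 11:22–18:32 = 7 h 10 min; less 30 min break → 6 h 40 min
Wed: 11:06–18:19 = 7 h 13 min; less 30 min break → 6 h 43 min
Thu: 10:18–19:22 = 9 h 4 min; less 30 min break → 8 h 34 min
Fri: 07:02–14:07 = 7 h 5 min; less 30 min break → 6 h 35 min
Sat: 10:41–18:58 = 8 h 17 min; less 30 min break → 7 h 47 min
Total worked: 36 h 19 min = 36.32 h.
Threshold 44 h → overtime 0 h 0 min, regular 36 h 19 min.

Regular 36.32 hours, overtime 0.00 hours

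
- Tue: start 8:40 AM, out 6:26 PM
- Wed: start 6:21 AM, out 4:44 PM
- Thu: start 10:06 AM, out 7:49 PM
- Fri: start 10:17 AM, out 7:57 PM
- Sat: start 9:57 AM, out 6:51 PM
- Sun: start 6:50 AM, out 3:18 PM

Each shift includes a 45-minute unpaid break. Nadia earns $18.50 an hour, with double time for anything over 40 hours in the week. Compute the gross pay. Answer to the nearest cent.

$1198.80

Tue: 8:40 AM–6:26 PM = 9 h 46 min; less 45 min break → 9 h 1 min
Wed: 6:21 AM–4:44 PM = 10 h 23 min; less 45 min break → 9 h 38 min
Thu: 10:06 AM–7:49 PM = 9 h 43 min; less 45 min break → 8 h 58 min
Fri: 10:17 AM–7:57 PM = 9 h 40 min; less 45 min break → 8 h 55 min
Sat: 9:57 AM–6:51 PM = 8 h 54 min; less 45 min break → 8 h 9 min
Sun: 6:50 AM–3:18 PM = 8 h 28 min; less 45 min break → 7 h 43 min
Total worked: 52 h 24 min = 3144 min.
Regular 40 h 0 min = 2400 min at $18.50/h; overtime 12 h 24 min = 744 min at $37.00/h.
Pay = (2400 × $18.50 + 744 × $37.00) ÷ 60 = $1198.80.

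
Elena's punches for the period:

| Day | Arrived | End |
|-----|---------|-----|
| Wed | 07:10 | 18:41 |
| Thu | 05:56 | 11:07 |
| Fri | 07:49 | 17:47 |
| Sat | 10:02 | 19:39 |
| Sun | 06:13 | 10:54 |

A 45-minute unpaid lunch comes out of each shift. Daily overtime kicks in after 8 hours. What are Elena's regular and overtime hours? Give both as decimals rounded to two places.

Regular 32.37 hours, overtime 4.85 hours

Wed: 07:10–18:41 = 11 h 31 min; less 45 min break → 10 h 46 min
Thu: 05:56–11:07 = 5 h 11 min; less 45 min break → 4 h 26 min
Fri: 07:49–17:47 = 9 h 58 min; less 45 min break → 9 h 13 min
Sat: 10:02–19:39 = 9 h 37 min; less 45 min break → 8 h 52 min
Sun: 06:13–10:54 = 4 h 41 min; less 45 min break → 3 h 56 min
Wed reg 8 h 0 min / OT 2 h 46 min; Thu reg 4 h 26 min / OT 0 h 0 min; Fri reg 8 h 0 min / OT 1 h 13 min; Sat reg 8 h 0 min / OT 0 h 52 min; Sun reg 3 h 56 min / OT 0 h 0 min.
Totals: regular 32 h 22 min, overtime 4 h 51 min.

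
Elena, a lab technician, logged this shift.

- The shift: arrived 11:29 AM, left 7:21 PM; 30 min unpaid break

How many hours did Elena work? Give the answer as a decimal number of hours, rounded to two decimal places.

The shift: 11:29 AM–7:21 PM = 7 h 52 min; less 30 min break → 7 h 22 min

7.37 hours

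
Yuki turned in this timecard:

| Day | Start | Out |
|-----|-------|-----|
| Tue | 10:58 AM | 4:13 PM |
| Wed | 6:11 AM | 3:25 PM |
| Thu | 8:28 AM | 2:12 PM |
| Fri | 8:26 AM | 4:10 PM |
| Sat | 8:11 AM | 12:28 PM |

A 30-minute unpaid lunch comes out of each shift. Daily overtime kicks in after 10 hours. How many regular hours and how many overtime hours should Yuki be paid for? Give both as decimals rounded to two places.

Tue: 10:58 AM–4:13 PM = 5 h 15 min; less 30 min break → 4 h 45 min
Wed: 6:11 AM–3:25 PM = 9 h 14 min; less 30 min break → 8 h 44 min
Thu: 8:28 AM–2:12 PM = 5 h 44 min; less 30 min break → 5 h 14 min
Fri: 8:26 AM–4:10 PM = 7 h 44 min; less 30 min break → 7 h 14 min
Sat: 8:11 AM–12:28 PM = 4 h 17 min; less 30 min break → 3 h 47 min
Tue reg 4 h 45 min / OT 0 h 0 min; Wed reg 8 h 44 min / OT 0 h 0 min; Thu reg 5 h 14 min / OT 0 h 0 min; Fri reg 7 h 14 min / OT 0 h 0 min; Sat reg 3 h 47 min / OT 0 h 0 min.
Totals: regular 29 h 44 min, overtime 0 h 0 min.

Regular 29.73 hours, overtime 0.00 hours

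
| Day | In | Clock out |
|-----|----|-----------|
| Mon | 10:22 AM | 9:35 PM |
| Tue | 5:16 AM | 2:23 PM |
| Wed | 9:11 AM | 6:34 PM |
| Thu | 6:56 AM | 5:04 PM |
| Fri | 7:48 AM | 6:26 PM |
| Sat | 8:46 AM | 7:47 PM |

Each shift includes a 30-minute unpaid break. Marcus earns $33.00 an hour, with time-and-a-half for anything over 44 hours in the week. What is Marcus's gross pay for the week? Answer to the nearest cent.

$2169.75

Mon: 10:22 AM–9:35 PM = 11 h 13 min; less 30 min break → 10 h 43 min
Tue: 5:16 AM–2:23 PM = 9 h 7 min; less 30 min break → 8 h 37 min
Wed: 9:11 AM–6:34 PM = 9 h 23 min; less 30 min break → 8 h 53 min
Thu: 6:56 AM–5:04 PM = 10 h 8 min; less 30 min break → 9 h 38 min
Fri: 7:48 AM–6:26 PM = 10 h 38 min; less 30 min break → 10 h 8 min
Sat: 8:46 AM–7:47 PM = 11 h 1 min; less 30 min break → 10 h 31 min
Total worked: 58 h 30 min = 3510 min.
Regular 44 h 0 min = 2640 min at $33.00/h; overtime 14 h 30 min = 870 min at $49.50/h.
Pay = (2640 × $33.00 + 870 × $49.50) ÷ 60 = $2169.75.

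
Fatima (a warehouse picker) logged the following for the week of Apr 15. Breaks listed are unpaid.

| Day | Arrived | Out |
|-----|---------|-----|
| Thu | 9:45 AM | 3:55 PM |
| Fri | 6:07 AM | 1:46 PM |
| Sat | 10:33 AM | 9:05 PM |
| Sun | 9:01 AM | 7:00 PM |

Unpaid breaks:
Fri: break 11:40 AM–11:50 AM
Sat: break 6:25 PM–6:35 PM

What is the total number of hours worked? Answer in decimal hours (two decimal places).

Thu: 9:45 AM–3:55 PM = 6 h 10 min
Fri: 6:07 AM–1:46 PM = 7 h 39 min; less 10 min break → 7 h 29 min
Sat: 10:33 AM–9:05 PM = 10 h 32 min; less 10 min break → 10 h 22 min
Sun: 9:01 AM–7:00 PM = 9 h 59 min
Total: 6 h 10 min + 7 h 29 min + 10 h 22 min + 9 h 59 min = 34 h 0 min.

34.00 hours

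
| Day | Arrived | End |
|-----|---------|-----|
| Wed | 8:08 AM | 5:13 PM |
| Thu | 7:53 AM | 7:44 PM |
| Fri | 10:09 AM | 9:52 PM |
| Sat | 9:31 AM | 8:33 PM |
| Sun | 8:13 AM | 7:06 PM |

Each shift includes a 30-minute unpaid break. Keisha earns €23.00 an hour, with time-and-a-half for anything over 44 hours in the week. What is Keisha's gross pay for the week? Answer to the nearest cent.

Wed: 8:08 AM–5:13 PM = 9 h 5 min; less 30 min break → 8 h 35 min
Thu: 7:53 AM–7:44 PM = 11 h 51 min; less 30 min break → 11 h 21 min
Fri: 10:09 AM–9:52 PM = 11 h 43 min; less 30 min break → 11 h 13 min
Sat: 9:31 AM–8:33 PM = 11 h 2 min; less 30 min break → 10 h 32 min
Sun: 8:13 AM–7:06 PM = 10 h 53 min; less 30 min break → 10 h 23 min
Total worked: 52 h 4 min = 3124 min.
Regular 44 h 0 min = 2640 min at €23.00/h; overtime 8 h 4 min = 484 min at €34.50/h.
Pay = (2640 × €23.00 + 484 × €34.50) ÷ 60 = €1290.30.

€1290.30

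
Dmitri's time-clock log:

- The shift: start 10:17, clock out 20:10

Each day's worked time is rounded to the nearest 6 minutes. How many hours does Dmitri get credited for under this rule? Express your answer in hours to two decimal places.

The shift: 10:17–20:10 = 9 h 53 min → rounds to 9 h 54 min

9.90 hours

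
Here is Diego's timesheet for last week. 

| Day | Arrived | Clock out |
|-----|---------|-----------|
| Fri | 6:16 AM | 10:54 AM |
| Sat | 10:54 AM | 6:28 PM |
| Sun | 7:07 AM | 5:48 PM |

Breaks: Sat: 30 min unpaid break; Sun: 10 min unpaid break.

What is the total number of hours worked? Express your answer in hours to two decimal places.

Fri: 6:16 AM–10:54 AM = 4 h 38 min
Sat: 10:54 AM–6:28 PM = 7 h 34 min; less 30 min break → 7 h 4 min
Sun: 7:07 AM–5:48 PM = 10 h 41 min; less 10 min break → 10 h 31 min
Total: 4 h 38 min + 7 h 4 min + 10 h 31 min = 22 h 13 min.

22.22 hours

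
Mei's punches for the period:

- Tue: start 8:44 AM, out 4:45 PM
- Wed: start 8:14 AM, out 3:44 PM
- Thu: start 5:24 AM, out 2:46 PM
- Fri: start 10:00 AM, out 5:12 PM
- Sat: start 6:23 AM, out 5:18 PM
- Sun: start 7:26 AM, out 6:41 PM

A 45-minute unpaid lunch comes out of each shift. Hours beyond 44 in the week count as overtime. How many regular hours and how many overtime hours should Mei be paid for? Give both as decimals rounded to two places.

Tue: 8:44 AM–4:45 PM = 8 h 1 min; less 45 min break → 7 h 16 min
Wed: 8:14 AM–3:44 PM = 7 h 30 min; less 45 min break → 6 h 45 min
Thu: 5:24 AM–2:46 PM = 9 h 22 min; less 45 min break → 8 h 37 min
Fri: 10:00 AM–5:12 PM = 7 h 12 min; less 45 min break → 6 h 27 min
Sat: 6:23 AM–5:18 PM = 10 h 55 min; less 45 min break → 10 h 10 min
Sun: 7:26 AM–6:41 PM = 11 h 15 min; less 45 min break → 10 h 30 min
Total worked: 49 h 45 min = 49.75 h.
Threshold 44 h → overtime 5 h 45 min, regular 44 h 0 min.

Regular 44.00 hours, overtime 5.75 hours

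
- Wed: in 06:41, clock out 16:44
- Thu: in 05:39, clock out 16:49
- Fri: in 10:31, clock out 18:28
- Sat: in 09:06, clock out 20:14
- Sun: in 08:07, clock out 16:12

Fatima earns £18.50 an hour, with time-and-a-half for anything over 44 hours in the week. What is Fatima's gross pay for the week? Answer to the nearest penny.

Wed: 06:41–16:44 = 10 h 3 min
Thu: 05:39–16:49 = 11 h 10 min
Fri: 10:31–18:28 = 7 h 57 min
Sat: 09:06–20:14 = 11 h 8 min
Sun: 08:07–16:12 = 8 h 5 min
Total worked: 48 h 23 min = 2903 min.
Regular 44 h 0 min = 2640 min at £18.50/h; overtime 4 h 23 min = 263 min at £27.75/h.
Pay = (2640 × £18.50 + 263 × £27.75) ÷ 60 = £935.64.

£935.64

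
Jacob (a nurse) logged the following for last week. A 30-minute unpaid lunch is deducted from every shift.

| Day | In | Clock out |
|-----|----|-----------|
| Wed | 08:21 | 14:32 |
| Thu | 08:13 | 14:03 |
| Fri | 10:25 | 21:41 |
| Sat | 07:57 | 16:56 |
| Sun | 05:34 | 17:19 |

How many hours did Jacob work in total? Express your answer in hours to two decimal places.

Wed: 08:21–14:32 = 6 h 11 min; less 30 min break → 5 h 41 min
Thu: 08:13–14:03 = 5 h 50 min; less 30 min break → 5 h 20 min
Fri: 10:25–21:41 = 11 h 16 min; less 30 min break → 10 h 46 min
Sat: 07:57–16:56 = 8 h 59 min; less 30 min break → 8 h 29 min
Sun: 05:34–17:19 = 11 h 45 min; less 30 min break → 11 h 15 min
Total: 5 h 41 min + 5 h 20 min + 10 h 46 min + 8 h 29 min + 11 h 15 min = 41 h 31 min.

41.52 hours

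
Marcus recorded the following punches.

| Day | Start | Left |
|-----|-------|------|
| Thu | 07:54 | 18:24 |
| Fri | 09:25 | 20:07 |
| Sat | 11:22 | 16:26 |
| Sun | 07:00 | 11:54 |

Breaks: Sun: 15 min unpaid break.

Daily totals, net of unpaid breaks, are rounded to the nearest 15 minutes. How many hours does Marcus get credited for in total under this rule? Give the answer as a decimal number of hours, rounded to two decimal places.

Thu: 07:54–18:24 = 10 h 30 min → rounds to 10 h 30 min
Fri: 09:25–20:07 = 10 h 42 min → rounds to 10 h 45 min
Sat: 11:22–16:26 = 5 h 4 min → rounds to 5 h 0 min
Sun: 07:00–11:54 = 4 h 54 min − 15 min = 4 h 39 min → rounds to 4 h 45 min
Total credited: 31 h 0 min.

31.00 hours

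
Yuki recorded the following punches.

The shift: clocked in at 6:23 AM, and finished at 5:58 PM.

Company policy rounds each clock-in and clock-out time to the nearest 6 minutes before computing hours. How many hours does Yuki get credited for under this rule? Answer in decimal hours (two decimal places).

The shift: in 6:23 AM→6:24 AM, out 5:58 PM→6:00 PM; 11 h 36 min

11.60 hours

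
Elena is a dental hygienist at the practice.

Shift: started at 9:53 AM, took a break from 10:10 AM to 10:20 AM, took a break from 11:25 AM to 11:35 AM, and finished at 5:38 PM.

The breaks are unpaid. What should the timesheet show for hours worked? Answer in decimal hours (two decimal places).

7.42 hours

Shift: 9:53 AM–5:38 PM = 7 h 45 min; less 20 min break → 7 h 25 min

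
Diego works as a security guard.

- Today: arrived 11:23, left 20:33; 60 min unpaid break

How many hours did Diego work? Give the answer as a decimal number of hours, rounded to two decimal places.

Today: 11:23–20:33 = 9 h 10 min; less 60 min break → 8 h 10 min

8.17 hours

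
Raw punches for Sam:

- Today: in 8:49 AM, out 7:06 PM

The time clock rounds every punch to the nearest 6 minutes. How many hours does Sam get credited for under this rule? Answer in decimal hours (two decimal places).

10.30 hours

Today: in 8:49 AM→8:48 AM, out 7:06 PM→7:06 PM; 10 h 18 min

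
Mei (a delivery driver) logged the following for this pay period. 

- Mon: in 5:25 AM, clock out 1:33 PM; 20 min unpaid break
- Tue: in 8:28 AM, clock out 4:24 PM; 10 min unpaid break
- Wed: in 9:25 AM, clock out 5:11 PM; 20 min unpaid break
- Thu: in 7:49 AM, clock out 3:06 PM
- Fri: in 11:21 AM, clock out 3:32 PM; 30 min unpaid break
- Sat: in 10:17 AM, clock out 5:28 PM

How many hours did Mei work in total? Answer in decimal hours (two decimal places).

Mon: 5:25 AM–1:33 PM = 8 h 8 min; less 20 min break → 7 h 48 min
Tue: 8:28 AM–4:24 PM = 7 h 56 min; less 10 min break → 7 h 46 min
Wed: 9:25 AM–5:11 PM = 7 h 46 min; less 20 min break → 7 h 26 min
Thu: 7:49 AM–3:06 PM = 7 h 17 min
Fri: 11:21 AM–3:32 PM = 4 h 11 min; less 30 min break → 3 h 41 min
Sat: 10:17 AM–5:28 PM = 7 h 11 min
Total: 7 h 48 min + 7 h 46 min + 7 h 26 min + 7 h 17 min + 3 h 41 min + 7 h 11 min = 41 h 9 min.

41.15 hours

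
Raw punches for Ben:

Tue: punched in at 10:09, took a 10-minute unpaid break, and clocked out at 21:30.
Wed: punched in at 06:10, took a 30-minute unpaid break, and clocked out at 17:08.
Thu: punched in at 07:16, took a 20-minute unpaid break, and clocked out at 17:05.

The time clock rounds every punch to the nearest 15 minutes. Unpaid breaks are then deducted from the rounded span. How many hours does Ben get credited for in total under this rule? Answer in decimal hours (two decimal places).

31.00 hours

Tue: in 10:09→10:15, out 21:30→21:30; 11 h 15 min − 10 min = 11 h 5 min
Wed: in 06:10→06:15, out 17:08→17:15; 11 h 0 min − 30 min = 10 h 30 min
Thu: in 07:16→07:15, out 17:05→17:00; 9 h 45 min − 20 min = 9 h 25 min
Total credited: 31 h 0 min.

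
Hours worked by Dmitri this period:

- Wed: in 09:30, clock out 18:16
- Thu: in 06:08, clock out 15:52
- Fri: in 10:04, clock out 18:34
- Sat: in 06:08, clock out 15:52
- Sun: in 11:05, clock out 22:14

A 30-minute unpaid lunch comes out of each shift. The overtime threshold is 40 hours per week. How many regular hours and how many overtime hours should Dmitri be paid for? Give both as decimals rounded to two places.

Wed: 09:30–18:16 = 8 h 46 min; less 30 min break → 8 h 16 min
Thu: 06:08–15:52 = 9 h 44 min; less 30 min break → 9 h 14 min
Fri: 10:04–18:34 = 8 h 30 min; less 30 min break → 8 h 0 min
Sat: 06:08–15:52 = 9 h 44 min; less 30 min break → 9 h 14 min
Sun: 11:05–22:14 = 11 h 9 min; less 30 min break → 10 h 39 min
Total worked: 45 h 23 min = 45.38 h.
Threshold 40 h → overtime 5 h 23 min, regular 40 h 0 min.

Regular 40.00 hours, overtime 5.38 hours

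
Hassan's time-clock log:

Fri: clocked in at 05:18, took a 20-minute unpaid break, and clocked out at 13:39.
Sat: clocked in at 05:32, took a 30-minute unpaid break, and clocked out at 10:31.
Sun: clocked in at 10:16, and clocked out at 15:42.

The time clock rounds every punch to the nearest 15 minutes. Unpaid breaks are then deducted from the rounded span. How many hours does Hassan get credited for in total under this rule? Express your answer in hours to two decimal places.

18.17 hours

Fri: in 05:18→05:15, out 13:39→13:45; 8 h 30 min − 20 min = 8 h 10 min
Sat: in 05:32→05:30, out 10:31→10:30; 5 h 0 min − 30 min = 4 h 30 min
Sun: in 10:16→10:15, out 15:42→15:45; 5 h 30 min
Total credited: 18 h 10 min.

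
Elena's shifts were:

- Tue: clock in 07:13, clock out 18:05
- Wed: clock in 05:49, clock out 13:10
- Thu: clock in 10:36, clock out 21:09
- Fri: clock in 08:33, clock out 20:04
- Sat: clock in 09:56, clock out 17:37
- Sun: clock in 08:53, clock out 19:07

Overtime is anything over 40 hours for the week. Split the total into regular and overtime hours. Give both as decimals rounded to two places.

Tue: 07:13–18:05 = 10 h 52 min
Wed: 05:49–13:10 = 7 h 21 min
Thu: 10:36–21:09 = 10 h 33 min
Fri: 08:33–20:04 = 11 h 31 min
Sat: 09:56–17:37 = 7 h 41 min
Sun: 08:53–19:07 = 10 h 14 min
Total worked: 58 h 12 min = 58.20 h.
Threshold 40 h → overtime 18 h 12 min, regular 40 h 0 min.

Regular 40.00 hours, overtime 18.20 hours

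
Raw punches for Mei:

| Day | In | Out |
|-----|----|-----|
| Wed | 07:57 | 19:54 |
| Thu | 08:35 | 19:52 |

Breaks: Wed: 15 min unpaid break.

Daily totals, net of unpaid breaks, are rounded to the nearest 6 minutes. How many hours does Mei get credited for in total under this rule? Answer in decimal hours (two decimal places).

23.00 hours

Wed: 07:57–19:54 = 11 h 57 min − 15 min = 11 h 42 min → rounds to 11 h 42 min
Thu: 08:35–19:52 = 11 h 17 min → rounds to 11 h 18 min
Total credited: 23 h 0 min.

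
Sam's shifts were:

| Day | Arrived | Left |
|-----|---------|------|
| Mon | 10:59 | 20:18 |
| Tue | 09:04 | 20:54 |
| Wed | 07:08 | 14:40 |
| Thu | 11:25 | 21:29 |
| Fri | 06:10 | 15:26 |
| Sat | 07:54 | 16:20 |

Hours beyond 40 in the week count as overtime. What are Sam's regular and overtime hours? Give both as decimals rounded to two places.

Regular 40.00 hours, overtime 16.45 hours

Mon: 10:59–20:18 = 9 h 19 min
Tue: 09:04–20:54 = 11 h 50 min
Wed: 07:08–14:40 = 7 h 32 min
Thu: 11:25–21:29 = 10 h 4 min
Fri: 06:10–15:26 = 9 h 16 min
Sat: 07:54–16:20 = 8 h 26 min
Total worked: 56 h 27 min = 56.45 h.
Threshold 40 h → overtime 16 h 27 min, regular 40 h 0 min.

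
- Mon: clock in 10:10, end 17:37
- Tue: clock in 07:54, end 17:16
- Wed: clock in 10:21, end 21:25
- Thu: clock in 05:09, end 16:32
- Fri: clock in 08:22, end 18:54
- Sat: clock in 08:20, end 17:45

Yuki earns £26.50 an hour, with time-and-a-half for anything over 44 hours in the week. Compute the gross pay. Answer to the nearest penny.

Mon: 10:10–17:37 = 7 h 27 min
Tue: 07:54–17:16 = 9 h 22 min
Wed: 10:21–21:25 = 11 h 4 min
Thu: 05:09–16:32 = 11 h 23 min
Fri: 08:22–18:54 = 10 h 32 min
Sat: 08:20–17:45 = 9 h 25 min
Total worked: 59 h 13 min = 3553 min.
Regular 44 h 0 min = 2640 min at £26.50/h; overtime 15 h 13 min = 913 min at £39.75/h.
Pay = (2640 × £26.50 + 913 × £39.75) ÷ 60 = £1770.86.

£1770.86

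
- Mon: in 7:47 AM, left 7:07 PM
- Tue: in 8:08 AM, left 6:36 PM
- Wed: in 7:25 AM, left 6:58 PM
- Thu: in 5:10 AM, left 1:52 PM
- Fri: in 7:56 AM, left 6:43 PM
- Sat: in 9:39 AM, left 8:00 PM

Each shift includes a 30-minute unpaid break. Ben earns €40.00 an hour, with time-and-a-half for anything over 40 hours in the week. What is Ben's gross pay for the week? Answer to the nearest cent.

Mon: 7:47 AM–7:07 PM = 11 h 20 min; less 30 min break → 10 h 50 min
Tue: 8:08 AM–6:36 PM = 10 h 28 min; less 30 min break → 9 h 58 min
Wed: 7:25 AM–6:58 PM = 11 h 33 min; less 30 min break → 11 h 3 min
Thu: 5:10 AM–1:52 PM = 8 h 42 min; less 30 min break → 8 h 12 min
Fri: 7:56 AM–6:43 PM = 10 h 47 min; less 30 min break → 10 h 17 min
Sat: 9:39 AM–8:00 PM = 10 h 21 min; less 30 min break → 9 h 51 min
Total worked: 60 h 11 min = 3611 min.
Regular 40 h 0 min = 2400 min at €40.00/h; overtime 20 h 11 min = 1211 min at €60.00/h.
Pay = (2400 × €40.00 + 1211 × €60.00) ÷ 60 = €2811.00.

€2811.00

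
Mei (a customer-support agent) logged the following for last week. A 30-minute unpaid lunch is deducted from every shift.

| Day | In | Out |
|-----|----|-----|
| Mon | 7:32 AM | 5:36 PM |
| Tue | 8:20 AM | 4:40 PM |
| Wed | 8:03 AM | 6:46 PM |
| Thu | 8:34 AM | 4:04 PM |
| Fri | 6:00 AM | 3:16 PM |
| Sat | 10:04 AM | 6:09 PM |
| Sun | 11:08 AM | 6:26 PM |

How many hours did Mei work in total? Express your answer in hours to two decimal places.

57.77 hours

Mon: 7:32 AM–5:36 PM = 10 h 4 min; less 30 min break → 9 h 34 min
Tue: 8:20 AM–4:40 PM = 8 h 20 min; less 30 min break → 7 h 50 min
Wed: 8:03 AM–6:46 PM = 10 h 43 min; less 30 min break → 10 h 13 min
Thu: 8:34 AM–4:04 PM = 7 h 30 min; less 30 min break → 7 h 0 min
Fri: 6:00 AM–3:16 PM = 9 h 16 min; less 30 min break → 8 h 46 min
Sat: 10:04 AM–6:09 PM = 8 h 5 min; less 30 min break → 7 h 35 min
Sun: 11:08 AM–6:26 PM = 7 h 18 min; less 30 min break → 6 h 48 min
Total: 9 h 34 min + 7 h 50 min + 10 h 13 min + 7 h 0 min + 8 h 46 min + 7 h 35 min + 6 h 48 min = 57 h 46 min.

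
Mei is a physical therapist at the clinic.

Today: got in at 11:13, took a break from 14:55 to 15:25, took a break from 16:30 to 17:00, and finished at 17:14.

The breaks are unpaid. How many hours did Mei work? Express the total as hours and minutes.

Today: 11:13–17:14 = 6 h 1 min; less 60 min break → 5 h 1 min

5 h 1 min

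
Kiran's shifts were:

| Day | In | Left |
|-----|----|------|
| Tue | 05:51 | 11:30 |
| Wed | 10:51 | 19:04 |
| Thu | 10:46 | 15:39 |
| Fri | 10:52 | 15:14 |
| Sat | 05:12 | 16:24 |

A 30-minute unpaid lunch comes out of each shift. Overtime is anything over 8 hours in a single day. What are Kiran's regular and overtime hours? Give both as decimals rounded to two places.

Tue: 05:51–11:30 = 5 h 39 min; less 30 min break → 5 h 9 min
Wed: 10:51–19:04 = 8 h 13 min; less 30 min break → 7 h 43 min
Thu: 10:46–15:39 = 4 h 53 min; less 30 min break → 4 h 23 min
Fri: 10:52–15:14 = 4 h 22 min; less 30 min break → 3 h 52 min
Sat: 05:12–16:24 = 11 h 12 min; less 30 min break → 10 h 42 min
Tue reg 5 h 9 min / OT 0 h 0 min; Wed reg 7 h 43 min / OT 0 h 0 min; Thu reg 4 h 23 min / OT 0 h 0 min; Fri reg 3 h 52 min / OT 0 h 0 min; Sat reg 8 h 0 min / OT 2 h 42 min.
Totals: regular 29 h 7 min, overtime 2 h 42 min.

Regular 29.12 hours, overtime 2.70 hours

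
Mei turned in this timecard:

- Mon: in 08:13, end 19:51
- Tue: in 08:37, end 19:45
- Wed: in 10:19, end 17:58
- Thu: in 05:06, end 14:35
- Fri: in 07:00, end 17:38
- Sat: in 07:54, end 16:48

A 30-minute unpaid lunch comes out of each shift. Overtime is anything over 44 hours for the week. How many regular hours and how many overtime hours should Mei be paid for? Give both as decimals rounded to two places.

Regular 44.00 hours, overtime 12.43 hours

Mon: 08:13–19:51 = 11 h 38 min; less 30 min break → 11 h 8 min
Tue: 08:37–19:45 = 11 h 8 min; less 30 min break → 10 h 38 min
Wed: 10:19–17:58 = 7 h 39 min; less 30 min break → 7 h 9 min
Thu: 05:06–14:35 = 9 h 29 min; less 30 min break → 8 h 59 min
Fri: 07:00–17:38 = 10 h 38 min; less 30 min break → 10 h 8 min
Sat: 07:54–16:48 = 8 h 54 min; less 30 min break → 8 h 24 min
Total worked: 56 h 26 min = 56.43 h.
Threshold 44 h → overtime 12 h 26 min, regular 44 h 0 min.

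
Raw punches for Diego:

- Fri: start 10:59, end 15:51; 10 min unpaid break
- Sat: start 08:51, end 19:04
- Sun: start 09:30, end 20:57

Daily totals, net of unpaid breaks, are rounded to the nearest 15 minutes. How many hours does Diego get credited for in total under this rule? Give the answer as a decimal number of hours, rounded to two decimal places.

26.50 hours

Fri: 10:59–15:51 = 4 h 52 min − 10 min = 4 h 42 min → rounds to 4 h 45 min
Sat: 08:51–19:04 = 10 h 13 min → rounds to 10 h 15 min
Sun: 09:30–20:57 = 11 h 27 min → rounds to 11 h 30 min
Total credited: 26 h 30 min.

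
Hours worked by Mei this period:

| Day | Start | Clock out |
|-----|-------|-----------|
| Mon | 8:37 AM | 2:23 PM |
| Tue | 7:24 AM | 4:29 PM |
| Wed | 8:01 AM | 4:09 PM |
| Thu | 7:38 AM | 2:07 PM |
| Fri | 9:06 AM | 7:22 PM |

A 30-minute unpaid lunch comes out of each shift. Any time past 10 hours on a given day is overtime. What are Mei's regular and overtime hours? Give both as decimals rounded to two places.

Regular 37.23 hours, overtime 0.00 hours

Mon: 8:37 AM–2:23 PM = 5 h 46 min; less 30 min break → 5 h 16 min
Tue: 7:24 AM–4:29 PM = 9 h 5 min; less 30 min break → 8 h 35 min
Wed: 8:01 AM–4:09 PM = 8 h 8 min; less 30 min break → 7 h 38 min
Thu: 7:38 AM–2:07 PM = 6 h 29 min; less 30 min break → 5 h 59 min
Fri: 9:06 AM–7:22 PM = 10 h 16 min; less 30 min break → 9 h 46 min
Mon reg 5 h 16 min / OT 0 h 0 min; Tue reg 8 h 35 min / OT 0 h 0 min; Wed reg 7 h 38 min / OT 0 h 0 min; Thu reg 5 h 59 min / OT 0 h 0 min; Fri reg 9 h 46 min / OT 0 h 0 min.
Totals: regular 37 h 14 min, overtime 0 h 0 min.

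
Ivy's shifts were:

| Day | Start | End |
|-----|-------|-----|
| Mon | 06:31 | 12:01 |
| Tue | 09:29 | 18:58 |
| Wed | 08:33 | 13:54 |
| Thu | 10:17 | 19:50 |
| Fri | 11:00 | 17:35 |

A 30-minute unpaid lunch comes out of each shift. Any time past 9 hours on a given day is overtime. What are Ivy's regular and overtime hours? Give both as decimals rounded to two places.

Regular 33.92 hours, overtime 0.05 hours

Mon: 06:31–12:01 = 5 h 30 min; less 30 min break → 5 h 0 min
Tue: 09:29–18:58 = 9 h 29 min; less 30 min break → 8 h 59 min
Wed: 08:33–13:54 = 5 h 21 min; less 30 min break → 4 h 51 min
Thu: 10:17–19:50 = 9 h 33 min; less 30 min break → 9 h 3 min
Fri: 11:00–17:35 = 6 h 35 min; less 30 min break → 6 h 5 min
Mon reg 5 h 0 min / OT 0 h 0 min; Tue reg 8 h 59 min / OT 0 h 0 min; Wed reg 4 h 51 min / OT 0 h 0 min; Thu reg 9 h 0 min / OT 0 h 3 min; Fri reg 6 h 5 min / OT 0 h 0 min.
Totals: regular 33 h 55 min, overtime 0 h 3 min.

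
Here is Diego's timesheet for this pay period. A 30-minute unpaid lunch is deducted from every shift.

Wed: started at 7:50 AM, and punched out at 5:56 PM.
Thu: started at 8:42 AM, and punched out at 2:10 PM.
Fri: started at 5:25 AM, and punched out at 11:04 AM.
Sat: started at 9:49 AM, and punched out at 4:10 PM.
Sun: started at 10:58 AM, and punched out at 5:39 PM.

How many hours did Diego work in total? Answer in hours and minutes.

Wed: 7:50 AM–5:56 PM = 10 h 6 min; less 30 min break → 9 h 36 min
Thu: 8:42 AM–2:10 PM = 5 h 28 min; less 30 min break → 4 h 58 min
Fri: 5:25 AM–11:04 AM = 5 h 39 min; less 30 min break → 5 h 9 min
Sat: 9:49 AM–4:10 PM = 6 h 21 min; less 30 min break → 5 h 51 min
Sun: 10:58 AM–5:39 PM = 6 h 41 min; less 30 min break → 6 h 11 min
Total: 9 h 36 min + 4 h 58 min + 5 h 9 min + 5 h 51 min + 6 h 11 min = 31 h 45 min.

31 h 45 min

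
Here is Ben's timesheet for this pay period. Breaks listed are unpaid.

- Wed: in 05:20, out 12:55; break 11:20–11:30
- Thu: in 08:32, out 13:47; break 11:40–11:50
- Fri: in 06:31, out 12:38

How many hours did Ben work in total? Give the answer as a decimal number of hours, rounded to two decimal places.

18.62 hours

Wed: 05:20–12:55 = 7 h 35 min; less 10 min break → 7 h 25 min
Thu: 08:32–13:47 = 5 h 15 min; less 10 min break → 5 h 5 min
Fri: 06:31–12:38 = 6 h 7 min
Total: 7 h 25 min + 5 h 5 min + 6 h 7 min = 18 h 37 min.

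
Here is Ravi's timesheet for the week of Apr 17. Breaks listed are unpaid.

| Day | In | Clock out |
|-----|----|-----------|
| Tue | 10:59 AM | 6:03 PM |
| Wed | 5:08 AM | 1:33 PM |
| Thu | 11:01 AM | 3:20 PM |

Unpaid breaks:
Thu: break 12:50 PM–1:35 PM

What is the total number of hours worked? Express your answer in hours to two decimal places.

19.05 hours

Tue: 10:59 AM–6:03 PM = 7 h 4 min
Wed: 5:08 AM–1:33 PM = 8 h 25 min
Thu: 11:01 AM–3:20 PM = 4 h 19 min; less 45 min break → 3 h 34 min
Total: 7 h 4 min + 8 h 25 min + 3 h 34 min = 19 h 3 min.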